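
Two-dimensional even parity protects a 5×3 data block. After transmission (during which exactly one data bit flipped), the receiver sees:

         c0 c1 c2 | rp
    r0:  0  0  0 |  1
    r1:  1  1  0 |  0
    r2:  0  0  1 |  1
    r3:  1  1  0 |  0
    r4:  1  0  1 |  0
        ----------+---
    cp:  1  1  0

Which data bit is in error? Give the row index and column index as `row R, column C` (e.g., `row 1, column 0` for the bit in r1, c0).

Recompute each row's even parity and compare to rp:
  r0: data parity 0, sent rp 1 → mismatch
  r1: data parity 0, sent rp 0 → ok
  r2: data parity 1, sent rp 1 → ok
  r3: data parity 0, sent rp 0 → ok
  r4: data parity 0, sent rp 0 → ok
Recompute each column's even parity and compare to cp:
  c0: data parity 1, sent cp 1 → ok
  c1: data parity 0, sent cp 1 → mismatch
  c2: data parity 0, sent cp 0 → ok
Exactly one row (r0) and one column (c1) fail → the flipped bit is at their intersection.

row 0, column 1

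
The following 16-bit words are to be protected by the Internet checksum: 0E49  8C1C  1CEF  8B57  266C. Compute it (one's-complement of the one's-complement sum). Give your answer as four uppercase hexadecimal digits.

96E7

One's-complement addition (fold any carry out of bit 15 back into bit 0):
  0x0E49 + 0x8C1C = 0x09A65
  0x9A65 + 0x1CEF = 0x0B754
  0xB754 + 0x8B57 = 0x142AB → wrap carry → 0x42AC
  0x42AC + 0x266C = 0x06918
One's-complement sum = 0x6918.
Checksum = ~0x6918 & 0xFFFF = 0x96E7.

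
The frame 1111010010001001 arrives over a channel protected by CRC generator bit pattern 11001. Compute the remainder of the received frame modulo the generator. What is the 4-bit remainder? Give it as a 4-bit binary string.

1100

Modulo-2 division of 1111010010001001 by 11001:
  pos 0: 11110 XOR 11001 = 00111
  pos 2: 11110 XOR 11001 = 00111
  pos 4: 11101 XOR 11001 = 00100
  pos 6: 10000 XOR 11001 = 01001
  pos 7: 10010 XOR 11001 = 01011
  pos 8: 10111 XOR 11001 = 01110
  pos 9: 11100 XOR 11001 = 00101
  pos 11: 10101 XOR 11001 = 01100
Remainder = 1100 (nonzero — an error is detected).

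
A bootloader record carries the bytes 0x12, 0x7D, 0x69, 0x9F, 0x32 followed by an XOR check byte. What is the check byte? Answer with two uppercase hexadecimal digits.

XOR the bytes together:
  start with 0x12
  0x12 ⊕ 0x7D = 0x6F
  0x6F ⊕ 0x69 = 0x06
  0x06 ⊕ 0x9F = 0x99
  0x99 ⊕ 0x32 = 0xAB

AB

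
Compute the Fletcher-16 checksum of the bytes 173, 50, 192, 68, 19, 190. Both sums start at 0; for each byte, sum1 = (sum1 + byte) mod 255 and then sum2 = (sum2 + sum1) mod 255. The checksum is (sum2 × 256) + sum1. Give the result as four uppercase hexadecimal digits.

C1B6

Running sums (mod 255):
  after byte 0 (173): sum1=173, sum2=173
  after byte 1 (50): sum1=223, sum2=141
  after byte 2 (192): sum1=160, sum2=46
  after byte 3 (68): sum1=228, sum2=19
  after byte 4 (19): sum1=247, sum2=11
  after byte 5 (190): sum1=182, sum2=193
Checksum = sum2·256 + sum1 = 193·256 + 182 = 49590 = 0xC1B6.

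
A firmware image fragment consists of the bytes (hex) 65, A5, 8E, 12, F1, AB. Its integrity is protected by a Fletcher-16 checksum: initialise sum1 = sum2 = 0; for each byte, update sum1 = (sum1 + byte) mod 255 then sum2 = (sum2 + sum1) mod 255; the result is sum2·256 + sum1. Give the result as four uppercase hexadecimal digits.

Running sums (mod 255):
  after byte 0 (65): sum1=101, sum2=101
  after byte 1 (A5): sum1=11, sum2=112
  after byte 2 (8E): sum1=153, sum2=10
  after byte 3 (12): sum1=171, sum2=181
  after byte 4 (F1): sum1=157, sum2=83
  after byte 5 (AB): sum1=73, sum2=156
Checksum = sum2·256 + sum1 = 156·256 + 73 = 40009 = 0x9C49.

9C49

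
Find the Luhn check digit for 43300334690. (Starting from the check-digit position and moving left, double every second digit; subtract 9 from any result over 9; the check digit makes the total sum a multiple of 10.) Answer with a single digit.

8

Partial digits right→left: 0 9 6 4 3 3 0 0 3 3 4
Double every second digit counting from the check-digit position (so the 1st, 3rd, 5th, ... of the partial from the right).
  doubled (with −9 where >9): 0 3 6 0 6 8 → sum 23
  kept as-is: 9 4 3 0 3 → sum 19
Total = 23 + 19 = 42.
Check digit = (10 − (42 mod 10)) mod 10 = 8.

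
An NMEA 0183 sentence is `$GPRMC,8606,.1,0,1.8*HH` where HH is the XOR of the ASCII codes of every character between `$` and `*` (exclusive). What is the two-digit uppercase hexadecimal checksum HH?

XOR the ASCII codes of the payload characters:
  'G' = 0x47 → acc = 0x47
  'P' = 0x50 → acc = 0x17
  'R' = 0x52 → acc = 0x45
  'M' = 0x4D → acc = 0x08
  'C' = 0x43 → acc = 0x4B
  ',' = 0x2C → acc = 0x67
  '8' = 0x38 → acc = 0x5F
  '6' = 0x36 → acc = 0x69
  '0' = 0x30 → acc = 0x59
  '6' = 0x36 → acc = 0x6F
  ',' = 0x2C → acc = 0x43
  '.' = 0x2E → acc = 0x6D
  '1' = 0x31 → acc = 0x5C
  ',' = 0x2C → acc = 0x70
  '0' = 0x30 → acc = 0x40
  ',' = 0x2C → acc = 0x6C
  '1' = 0x31 → acc = 0x5D
  '.' = 0x2E → acc = 0x73
  '8' = 0x38 → acc = 0x4B
Checksum = 0x4B.

4B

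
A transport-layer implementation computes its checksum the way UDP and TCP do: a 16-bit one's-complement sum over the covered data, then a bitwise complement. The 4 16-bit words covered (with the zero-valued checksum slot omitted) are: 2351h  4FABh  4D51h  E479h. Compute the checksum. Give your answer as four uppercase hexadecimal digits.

One's-complement addition (fold any carry out of bit 15 back into bit 0):
  0x2351 + 0x4FAB = 0x072FC
  0x72FC + 0x4D51 = 0x0C04D
  0xC04D + 0xE479 = 0x1A4C6 → wrap carry → 0xA4C7
One's-complement sum = 0xA4C7.
Checksum = ~0xA4C7 & 0xFFFF = 0x5B38.

5B38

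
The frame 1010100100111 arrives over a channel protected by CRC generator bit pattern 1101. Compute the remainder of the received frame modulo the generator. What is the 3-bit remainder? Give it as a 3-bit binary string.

Modulo-2 division of 1010100100111 by 1101:
  pos 0: 1010 XOR 1101 = 0111
  pos 1: 1111 XOR 1101 = 0010
  pos 3: 1000 XOR 1101 = 0101
  pos 4: 1011 XOR 1101 = 0110
  pos 5: 1100 XOR 1101 = 0001
  pos 8: 1011 XOR 1101 = 0110
  pos 9: 1101 XOR 1101 = 0000
Remainder = 000 (zero — the frame passes the CRC check).

000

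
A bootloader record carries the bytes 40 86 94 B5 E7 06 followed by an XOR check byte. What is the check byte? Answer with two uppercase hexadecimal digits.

06

XOR the bytes together:
  start with 0x40
  0x40 ⊕ 0x86 = 0xC6
  0xC6 ⊕ 0x94 = 0x52
  0x52 ⊕ 0xB5 = 0xE7
  0xE7 ⊕ 0xE7 = 0x00
  0x00 ⊕ 0x06 = 0x06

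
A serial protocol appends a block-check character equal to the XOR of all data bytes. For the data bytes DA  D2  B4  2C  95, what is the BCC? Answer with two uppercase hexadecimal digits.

XOR the bytes together:
  start with 0xDA
  0xDA ⊕ 0xD2 = 0x08
  0x08 ⊕ 0xB4 = 0xBC
  0xBC ⊕ 0x2C = 0x90
  0x90 ⊕ 0x95 = 0x05

05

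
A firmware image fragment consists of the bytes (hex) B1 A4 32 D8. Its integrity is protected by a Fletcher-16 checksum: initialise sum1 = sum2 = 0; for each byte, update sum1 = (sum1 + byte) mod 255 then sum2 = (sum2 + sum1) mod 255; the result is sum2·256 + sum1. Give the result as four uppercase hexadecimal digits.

Running sums (mod 255):
  after byte 0 (B1): sum1=177, sum2=177
  after byte 1 (A4): sum1=86, sum2=8
  after byte 2 (32): sum1=136, sum2=144
  after byte 3 (D8): sum1=97, sum2=241
Checksum = sum2·256 + sum1 = 241·256 + 97 = 61793 = 0xF161.

F161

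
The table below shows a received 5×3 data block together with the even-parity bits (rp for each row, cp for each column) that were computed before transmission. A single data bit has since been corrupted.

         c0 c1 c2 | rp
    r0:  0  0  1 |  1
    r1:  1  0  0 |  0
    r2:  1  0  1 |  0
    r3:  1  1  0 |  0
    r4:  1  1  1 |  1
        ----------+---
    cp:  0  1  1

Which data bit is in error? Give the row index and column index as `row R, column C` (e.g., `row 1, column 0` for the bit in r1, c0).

Recompute each row's even parity and compare to rp:
  r0: data parity 1, sent rp 1 → ok
  r1: data parity 1, sent rp 0 → mismatch
  r2: data parity 0, sent rp 0 → ok
  r3: data parity 0, sent rp 0 → ok
  r4: data parity 1, sent rp 1 → ok
Recompute each column's even parity and compare to cp:
  c0: data parity 0, sent cp 0 → ok
  c1: data parity 0, sent cp 1 → mismatch
  c2: data parity 1, sent cp 1 → ok
Exactly one row (r1) and one column (c1) fail → the flipped bit is at their intersection.

row 1, column 1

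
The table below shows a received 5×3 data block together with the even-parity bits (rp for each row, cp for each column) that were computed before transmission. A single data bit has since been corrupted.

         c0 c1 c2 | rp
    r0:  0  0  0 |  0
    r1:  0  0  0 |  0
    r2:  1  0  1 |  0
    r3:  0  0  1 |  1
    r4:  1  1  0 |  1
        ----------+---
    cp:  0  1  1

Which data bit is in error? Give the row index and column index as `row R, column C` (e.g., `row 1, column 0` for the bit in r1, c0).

Recompute each row's even parity and compare to rp:
  r0: data parity 0, sent rp 0 → ok
  r1: data parity 0, sent rp 0 → ok
  r2: data parity 0, sent rp 0 → ok
  r3: data parity 1, sent rp 1 → ok
  r4: data parity 0, sent rp 1 → mismatch
Recompute each column's even parity and compare to cp:
  c0: data parity 0, sent cp 0 → ok
  c1: data parity 1, sent cp 1 → ok
  c2: data parity 0, sent cp 1 → mismatch
Exactly one row (r4) and one column (c2) fail → the flipped bit is at their intersection.

row 4, column 2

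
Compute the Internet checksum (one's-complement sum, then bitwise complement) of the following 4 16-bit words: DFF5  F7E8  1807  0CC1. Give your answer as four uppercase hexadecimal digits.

0359

One's-complement addition (fold any carry out of bit 15 back into bit 0):
  0xDFF5 + 0xF7E8 = 0x1D7DD → wrap carry → 0xD7DE
  0xD7DE + 0x1807 = 0x0EFE5
  0xEFE5 + 0x0CC1 = 0x0FCA6
One's-complement sum = 0xFCA6.
Checksum = ~0xFCA6 & 0xFFFF = 0x0359.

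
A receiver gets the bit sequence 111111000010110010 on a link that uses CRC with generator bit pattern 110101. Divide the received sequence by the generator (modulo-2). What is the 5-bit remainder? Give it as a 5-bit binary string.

Modulo-2 division of 111111000010110010 by 110101:
  pos 0: 111111 XOR 110101 = 001010
  pos 2: 101000 XOR 110101 = 011101
  pos 3: 111010 XOR 110101 = 001111
  pos 5: 111101 XOR 110101 = 001000
  pos 7: 100001 XOR 110101 = 010100
  pos 8: 101001 XOR 110101 = 011100
  pos 9: 111000 XOR 110101 = 001101
  pos 11: 110101 XOR 110101 = 000000
Remainder = 00000 (zero — the frame passes the CRC check).

00000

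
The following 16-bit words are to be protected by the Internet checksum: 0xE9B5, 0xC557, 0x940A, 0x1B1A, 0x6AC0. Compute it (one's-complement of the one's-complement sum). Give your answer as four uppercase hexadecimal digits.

One's-complement addition (fold any carry out of bit 15 back into bit 0):
  0xE9B5 + 0xC557 = 0x1AF0C → wrap carry → 0xAF0D
  0xAF0D + 0x940A = 0x14317 → wrap carry → 0x4318
  0x4318 + 0x1B1A = 0x05E32
  0x5E32 + 0x6AC0 = 0x0C8F2
One's-complement sum = 0xC8F2.
Checksum = ~0xC8F2 & 0xFFFF = 0x370D.

370D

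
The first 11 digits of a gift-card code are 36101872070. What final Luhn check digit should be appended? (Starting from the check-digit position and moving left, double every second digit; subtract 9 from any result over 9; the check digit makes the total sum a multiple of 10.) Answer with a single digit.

Partial digits right→left: 0 7 0 2 7 8 1 0 1 6 3
Double every second digit counting from the check-digit position (so the 1st, 3rd, 5th, ... of the partial from the right).
  doubled (with −9 where >9): 0 0 5 2 2 6 → sum 15
  kept as-is: 7 2 8 0 6 → sum 23
Total = 15 + 23 = 38.
Check digit = (10 − (38 mod 10)) mod 10 = 2.

2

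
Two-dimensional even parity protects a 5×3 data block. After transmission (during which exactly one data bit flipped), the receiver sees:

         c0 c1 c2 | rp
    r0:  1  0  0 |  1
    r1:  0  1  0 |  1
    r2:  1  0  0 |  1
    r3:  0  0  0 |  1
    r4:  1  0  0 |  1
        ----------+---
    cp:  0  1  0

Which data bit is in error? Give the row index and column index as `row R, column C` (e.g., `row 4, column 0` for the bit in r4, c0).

row 3, column 0

Recompute each row's even parity and compare to rp:
  r0: data parity 1, sent rp 1 → ok
  r1: data parity 1, sent rp 1 → ok
  r2: data parity 1, sent rp 1 → ok
  r3: data parity 0, sent rp 1 → mismatch
  r4: data parity 1, sent rp 1 → ok
Recompute each column's even parity and compare to cp:
  c0: data parity 1, sent cp 0 → mismatch
  c1: data parity 1, sent cp 1 → ok
  c2: data parity 0, sent cp 0 → ok
Exactly one row (r3) and one column (c0) fail → the flipped bit is at their intersection.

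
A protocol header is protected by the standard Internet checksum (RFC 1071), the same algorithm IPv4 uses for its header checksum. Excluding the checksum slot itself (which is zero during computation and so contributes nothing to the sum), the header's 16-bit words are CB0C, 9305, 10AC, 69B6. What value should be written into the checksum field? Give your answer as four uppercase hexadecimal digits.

278B

One's-complement addition (fold any carry out of bit 15 back into bit 0):
  0xCB0C + 0x9305 = 0x15E11 → wrap carry → 0x5E12
  0x5E12 + 0x10AC = 0x06EBE
  0x6EBE + 0x69B6 = 0x0D874
One's-complement sum = 0xD874.
Checksum = ~0xD874 & 0xFFFF = 0x278B.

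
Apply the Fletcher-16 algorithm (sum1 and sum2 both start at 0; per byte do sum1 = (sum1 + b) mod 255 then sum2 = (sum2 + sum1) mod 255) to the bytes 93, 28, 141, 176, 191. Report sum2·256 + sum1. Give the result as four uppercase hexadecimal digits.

0D77

Running sums (mod 255):
  after byte 0 (93): sum1=93, sum2=93
  after byte 1 (28): sum1=121, sum2=214
  after byte 2 (141): sum1=7, sum2=221
  after byte 3 (176): sum1=183, sum2=149
  after byte 4 (191): sum1=119, sum2=13
Checksum = sum2·256 + sum1 = 13·256 + 119 = 3447 = 0x0D77.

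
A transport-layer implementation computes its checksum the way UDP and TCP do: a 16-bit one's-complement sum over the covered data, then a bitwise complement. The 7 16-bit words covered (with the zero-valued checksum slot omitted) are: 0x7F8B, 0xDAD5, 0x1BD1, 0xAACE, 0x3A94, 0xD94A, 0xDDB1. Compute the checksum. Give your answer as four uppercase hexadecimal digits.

ED6D

One's-complement addition (fold any carry out of bit 15 back into bit 0):
  0x7F8B + 0xDAD5 = 0x15A60 → wrap carry → 0x5A61
  0x5A61 + 0x1BD1 = 0x07632
  0x7632 + 0xAACE = 0x12100 → wrap carry → 0x2101
  0x2101 + 0x3A94 = 0x05B95
  0x5B95 + 0xD94A = 0x134DF → wrap carry → 0x34E0
  0x34E0 + 0xDDB1 = 0x11291 → wrap carry → 0x1292
One's-complement sum = 0x1292.
Checksum = ~0x1292 & 0xFFFF = 0xED6D.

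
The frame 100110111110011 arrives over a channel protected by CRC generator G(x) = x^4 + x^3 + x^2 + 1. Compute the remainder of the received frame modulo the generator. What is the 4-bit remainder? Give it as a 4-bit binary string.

Modulo-2 division of 100110111110011 by 11101:
  pos 0: 10011 XOR 11101 = 01110
  pos 1: 11100 XOR 11101 = 00001
  pos 5: 11111 XOR 11101 = 00010
  pos 8: 10100 XOR 11101 = 01001
  pos 9: 10011 XOR 11101 = 01110
  pos 10: 11101 XOR 11101 = 00000
Remainder = 0000 (zero — the frame passes the CRC check).

0000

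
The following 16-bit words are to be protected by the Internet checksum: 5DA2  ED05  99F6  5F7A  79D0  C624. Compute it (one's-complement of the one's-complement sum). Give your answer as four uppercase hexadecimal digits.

7BF1

One's-complement addition (fold any carry out of bit 15 back into bit 0):
  0x5DA2 + 0xED05 = 0x14AA7 → wrap carry → 0x4AA8
  0x4AA8 + 0x99F6 = 0x0E49E
  0xE49E + 0x5F7A = 0x14418 → wrap carry → 0x4419
  0x4419 + 0x79D0 = 0x0BDE9
  0xBDE9 + 0xC624 = 0x1840D → wrap carry → 0x840E
One's-complement sum = 0x840E.
Checksum = ~0x840E & 0xFFFF = 0x7BF1.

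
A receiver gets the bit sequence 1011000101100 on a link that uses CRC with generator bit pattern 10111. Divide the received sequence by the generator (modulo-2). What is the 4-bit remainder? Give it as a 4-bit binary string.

0000

Modulo-2 division of 1011000101100 by 10111:
  pos 0: 10110 XOR 10111 = 00001
  pos 4: 10010 XOR 10111 = 00101
  pos 6: 10111 XOR 10111 = 00000
Remainder = 0000 (zero — the frame passes the CRC check).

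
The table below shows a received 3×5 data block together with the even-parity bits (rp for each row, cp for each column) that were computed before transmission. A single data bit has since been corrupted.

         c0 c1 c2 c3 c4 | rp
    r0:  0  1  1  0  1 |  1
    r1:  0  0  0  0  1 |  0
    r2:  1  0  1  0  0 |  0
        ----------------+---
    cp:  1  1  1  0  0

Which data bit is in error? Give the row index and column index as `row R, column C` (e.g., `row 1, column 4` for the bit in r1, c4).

row 1, column 2

Recompute each row's even parity and compare to rp:
  r0: data parity 1, sent rp 1 → ok
  r1: data parity 1, sent rp 0 → mismatch
  r2: data parity 0, sent rp 0 → ok
Recompute each column's even parity and compare to cp:
  c0: data parity 1, sent cp 1 → ok
  c1: data parity 1, sent cp 1 → ok
  c2: data parity 0, sent cp 1 → mismatch
  c3: data parity 0, sent cp 0 → ok
  c4: data parity 0, sent cp 0 → ok
Exactly one row (r1) and one column (c2) fail → the flipped bit is at their intersection.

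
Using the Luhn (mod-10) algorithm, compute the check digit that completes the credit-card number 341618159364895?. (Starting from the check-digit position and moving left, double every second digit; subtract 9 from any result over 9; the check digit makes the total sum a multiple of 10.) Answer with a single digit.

Partial digits right→left: 5 9 8 4 6 3 9 5 1 8 1 6 1 4 3
Double every second digit counting from the check-digit position (so the 1st, 3rd, 5th, ... of the partial from the right).
  doubled (with −9 where >9): 1 7 3 9 2 2 2 6 → sum 32
  kept as-is: 9 4 3 5 8 6 4 → sum 39
Total = 32 + 39 = 71.
Check digit = (10 − (71 mod 10)) mod 10 = 9.

9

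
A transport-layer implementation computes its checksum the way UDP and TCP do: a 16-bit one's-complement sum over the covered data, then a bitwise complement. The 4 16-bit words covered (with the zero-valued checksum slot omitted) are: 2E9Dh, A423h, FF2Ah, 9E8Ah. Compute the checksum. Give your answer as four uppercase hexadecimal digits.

8F89

One's-complement addition (fold any carry out of bit 15 back into bit 0):
  0x2E9D + 0xA423 = 0x0D2C0
  0xD2C0 + 0xFF2A = 0x1D1EA → wrap carry → 0xD1EB
  0xD1EB + 0x9E8A = 0x17075 → wrap carry → 0x7076
One's-complement sum = 0x7076.
Checksum = ~0x7076 & 0xFFFF = 0x8F89.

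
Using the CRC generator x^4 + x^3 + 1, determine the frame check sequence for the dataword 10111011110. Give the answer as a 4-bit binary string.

Append 4 zeros: 101110111100000. Divide by 11001 (XOR where the leading bit is 1):
  pos 0: 10111 XOR 11001 = 01110
  pos 1: 11100 XOR 11001 = 00101
  pos 3: 10111 XOR 11001 = 01110
  pos 4: 11101 XOR 11001 = 00100
  pos 6: 10010 XOR 11001 = 01011
  pos 7: 10110 XOR 11001 = 01111
  pos 8: 11110 XOR 11001 = 00111
  pos 10: 11100 XOR 11001 = 00101
Remainder (last 4 bits) = 0101. This is the CRC / FCS.

0101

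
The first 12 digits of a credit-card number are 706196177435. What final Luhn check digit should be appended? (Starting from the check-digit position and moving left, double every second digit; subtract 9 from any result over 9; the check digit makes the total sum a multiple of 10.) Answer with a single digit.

8

Partial digits right→left: 5 3 4 7 7 1 6 9 1 6 0 7
Double every second digit counting from the check-digit position (so the 1st, 3rd, 5th, ... of the partial from the right).
  doubled (with −9 where >9): 1 8 5 3 2 0 → sum 19
  kept as-is: 3 7 1 9 6 7 → sum 33
Total = 19 + 33 = 52.
Check digit = (10 − (52 mod 10)) mod 10 = 8.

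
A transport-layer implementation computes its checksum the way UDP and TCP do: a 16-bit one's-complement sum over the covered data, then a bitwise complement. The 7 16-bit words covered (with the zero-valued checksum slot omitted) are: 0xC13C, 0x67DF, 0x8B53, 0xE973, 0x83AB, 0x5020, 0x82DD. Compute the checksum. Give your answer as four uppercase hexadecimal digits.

One's-complement addition (fold any carry out of bit 15 back into bit 0):
  0xC13C + 0x67DF = 0x1291B → wrap carry → 0x291C
  0x291C + 0x8B53 = 0x0B46F
  0xB46F + 0xE973 = 0x19DE2 → wrap carry → 0x9DE3
  0x9DE3 + 0x83AB = 0x1218E → wrap carry → 0x218F
  0x218F + 0x5020 = 0x071AF
  0x71AF + 0x82DD = 0x0F48C
One's-complement sum = 0xF48C.
Checksum = ~0xF48C & 0xFFFF = 0x0B73.

0B73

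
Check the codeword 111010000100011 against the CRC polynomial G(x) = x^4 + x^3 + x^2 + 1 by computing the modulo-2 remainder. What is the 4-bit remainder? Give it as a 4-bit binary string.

Modulo-2 division of 111010000100011 by 11101:
  pos 0: 11101 XOR 11101 = 00000
  pos 9: 10001 XOR 11101 = 01100
  pos 10: 11001 XOR 11101 = 00100
Remainder = 0100 (nonzero — an error is detected).

0100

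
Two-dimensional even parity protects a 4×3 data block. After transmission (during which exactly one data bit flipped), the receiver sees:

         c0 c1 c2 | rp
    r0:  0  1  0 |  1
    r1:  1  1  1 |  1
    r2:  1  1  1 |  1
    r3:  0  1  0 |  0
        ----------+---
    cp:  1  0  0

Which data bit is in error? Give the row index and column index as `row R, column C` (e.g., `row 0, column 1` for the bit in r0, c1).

row 3, column 0

Recompute each row's even parity and compare to rp:
  r0: data parity 1, sent rp 1 → ok
  r1: data parity 1, sent rp 1 → ok
  r2: data parity 1, sent rp 1 → ok
  r3: data parity 1, sent rp 0 → mismatch
Recompute each column's even parity and compare to cp:
  c0: data parity 0, sent cp 1 → mismatch
  c1: data parity 0, sent cp 0 → ok
  c2: data parity 0, sent cp 0 → ok
Exactly one row (r3) and one column (c0) fail → the flipped bit is at their intersection.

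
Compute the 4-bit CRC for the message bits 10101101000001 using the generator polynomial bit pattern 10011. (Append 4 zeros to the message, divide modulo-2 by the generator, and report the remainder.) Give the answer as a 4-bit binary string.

0011

Append 4 zeros: 101011010000010000. Divide by 10011 (XOR where the leading bit is 1):
  pos 0: 10101 XOR 10011 = 00110
  pos 2: 11010 XOR 10011 = 01001
  pos 3: 10011 XOR 10011 = 00000
  pos 13: 10000 XOR 10011 = 00011
Remainder (last 4 bits) = 0011. This is the CRC / FCS.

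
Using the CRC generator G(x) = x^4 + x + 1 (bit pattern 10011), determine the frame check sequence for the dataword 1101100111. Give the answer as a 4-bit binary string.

Append 4 zeros: 11011001110000. Divide by 10011 (XOR where the leading bit is 1):
  pos 0: 11011 XOR 10011 = 01000
  pos 1: 10000 XOR 10011 = 00011
  pos 4: 11011 XOR 10011 = 01000
  pos 5: 10001 XOR 10011 = 00010
  pos 8: 10000 XOR 10011 = 00011
Remainder (last 4 bits) = 0110. This is the CRC / FCS.

0110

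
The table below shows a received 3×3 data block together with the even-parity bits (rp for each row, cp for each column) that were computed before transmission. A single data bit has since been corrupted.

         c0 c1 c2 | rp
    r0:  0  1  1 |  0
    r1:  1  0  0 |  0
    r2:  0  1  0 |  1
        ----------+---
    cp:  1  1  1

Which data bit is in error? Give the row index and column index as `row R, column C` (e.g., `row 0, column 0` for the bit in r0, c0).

Recompute each row's even parity and compare to rp:
  r0: data parity 0, sent rp 0 → ok
  r1: data parity 1, sent rp 0 → mismatch
  r2: data parity 1, sent rp 1 → ok
Recompute each column's even parity and compare to cp:
  c0: data parity 1, sent cp 1 → ok
  c1: data parity 0, sent cp 1 → mismatch
  c2: data parity 1, sent cp 1 → ok
Exactly one row (r1) and one column (c1) fail → the flipped bit is at their intersection.

row 1, column 1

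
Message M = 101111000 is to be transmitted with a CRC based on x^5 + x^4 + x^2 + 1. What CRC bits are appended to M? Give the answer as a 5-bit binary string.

01011

Append 5 zeros: 10111100000000. Divide by 110101 (XOR where the leading bit is 1):
  pos 0: 101111 XOR 110101 = 011010
  pos 1: 110100 XOR 110101 = 000001
  pos 6: 100000 XOR 110101 = 010101
  pos 7: 101010 XOR 110101 = 011111
  pos 8: 111110 XOR 110101 = 001011
Remainder (last 5 bits) = 01011. This is the CRC / FCS.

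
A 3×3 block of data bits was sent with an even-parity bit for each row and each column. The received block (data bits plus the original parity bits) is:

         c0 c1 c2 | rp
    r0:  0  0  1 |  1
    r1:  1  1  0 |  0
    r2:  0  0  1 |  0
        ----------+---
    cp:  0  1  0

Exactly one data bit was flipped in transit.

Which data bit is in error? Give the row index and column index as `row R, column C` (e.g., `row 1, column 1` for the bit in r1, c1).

Recompute each row's even parity and compare to rp:
  r0: data parity 1, sent rp 1 → ok
  r1: data parity 0, sent rp 0 → ok
  r2: data parity 1, sent rp 0 → mismatch
Recompute each column's even parity and compare to cp:
  c0: data parity 1, sent cp 0 → mismatch
  c1: data parity 1, sent cp 1 → ok
  c2: data parity 0, sent cp 0 → ok
Exactly one row (r2) and one column (c0) fail → the flipped bit is at their intersection.

row 2, column 0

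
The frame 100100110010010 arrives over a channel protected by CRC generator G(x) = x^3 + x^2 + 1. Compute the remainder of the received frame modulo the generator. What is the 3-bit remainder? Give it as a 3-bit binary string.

Modulo-2 division of 100100110010010 by 1101:
  pos 0: 1001 XOR 1101 = 0100
  pos 1: 1000 XOR 1101 = 0101
  pos 2: 1010 XOR 1101 = 0111
  pos 3: 1111 XOR 1101 = 0010
  pos 5: 1010 XOR 1101 = 0111
  pos 6: 1110 XOR 1101 = 0011
  pos 8: 1110 XOR 1101 = 0011
  pos 10: 1101 XOR 1101 = 0000
Remainder = 000 (zero — the frame passes the CRC check).

000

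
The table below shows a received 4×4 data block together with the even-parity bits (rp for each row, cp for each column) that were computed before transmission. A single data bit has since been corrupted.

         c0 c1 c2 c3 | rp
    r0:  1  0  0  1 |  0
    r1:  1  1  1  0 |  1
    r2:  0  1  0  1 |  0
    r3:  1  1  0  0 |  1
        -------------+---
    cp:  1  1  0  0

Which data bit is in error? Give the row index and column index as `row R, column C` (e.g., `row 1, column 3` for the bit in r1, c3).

Recompute each row's even parity and compare to rp:
  r0: data parity 0, sent rp 0 → ok
  r1: data parity 1, sent rp 1 → ok
  r2: data parity 0, sent rp 0 → ok
  r3: data parity 0, sent rp 1 → mismatch
Recompute each column's even parity and compare to cp:
  c0: data parity 1, sent cp 1 → ok
  c1: data parity 1, sent cp 1 → ok
  c2: data parity 1, sent cp 0 → mismatch
  c3: data parity 0, sent cp 0 → ok
Exactly one row (r3) and one column (c2) fail → the flipped bit is at their intersection.

row 3, column 2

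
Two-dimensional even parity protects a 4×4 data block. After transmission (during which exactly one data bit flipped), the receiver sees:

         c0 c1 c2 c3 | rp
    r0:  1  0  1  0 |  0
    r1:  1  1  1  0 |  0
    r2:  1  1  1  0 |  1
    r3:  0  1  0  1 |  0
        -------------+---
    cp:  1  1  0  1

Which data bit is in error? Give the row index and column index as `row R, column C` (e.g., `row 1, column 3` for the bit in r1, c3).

Recompute each row's even parity and compare to rp:
  r0: data parity 0, sent rp 0 → ok
  r1: data parity 1, sent rp 0 → mismatch
  r2: data parity 1, sent rp 1 → ok
  r3: data parity 0, sent rp 0 → ok
Recompute each column's even parity and compare to cp:
  c0: data parity 1, sent cp 1 → ok
  c1: data parity 1, sent cp 1 → ok
  c2: data parity 1, sent cp 0 → mismatch
  c3: data parity 1, sent cp 1 → ok
Exactly one row (r1) and one column (c2) fail → the flipped bit is at their intersection.

row 1, column 2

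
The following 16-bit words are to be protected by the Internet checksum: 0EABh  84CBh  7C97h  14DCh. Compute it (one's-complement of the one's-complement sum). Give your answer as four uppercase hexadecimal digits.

One's-complement addition (fold any carry out of bit 15 back into bit 0):
  0x0EAB + 0x84CB = 0x09376
  0x9376 + 0x7C97 = 0x1100D → wrap carry → 0x100E
  0x100E + 0x14DC = 0x024EA
One's-complement sum = 0x24EA.
Checksum = ~0x24EA & 0xFFFF = 0xDB15.

DB15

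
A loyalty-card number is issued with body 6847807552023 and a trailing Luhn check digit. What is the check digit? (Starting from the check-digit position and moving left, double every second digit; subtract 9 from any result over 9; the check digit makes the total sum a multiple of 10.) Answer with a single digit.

6

Partial digits right→left: 3 2 0 2 5 5 7 0 8 7 4 8 6
Double every second digit counting from the check-digit position (so the 1st, 3rd, 5th, ... of the partial from the right).
  doubled (with −9 where >9): 6 0 1 5 7 8 3 → sum 30
  kept as-is: 2 2 5 0 7 8 → sum 24
Total = 30 + 24 = 54.
Check digit = (10 − (54 mod 10)) mod 10 = 6.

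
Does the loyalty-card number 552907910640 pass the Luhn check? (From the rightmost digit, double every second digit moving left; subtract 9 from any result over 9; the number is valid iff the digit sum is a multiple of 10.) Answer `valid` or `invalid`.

From the right, keep odd positions and double even positions (subtract 9 from any doubled value over 9):
  doubled (positions 2,4,...): 8 0 9 0 4 1 → sum 22
  kept (positions 1,3,...): 0 6 1 7 9 5 → sum 28
Total = 50.
50 mod 10 = 0, so the number is valid.

valid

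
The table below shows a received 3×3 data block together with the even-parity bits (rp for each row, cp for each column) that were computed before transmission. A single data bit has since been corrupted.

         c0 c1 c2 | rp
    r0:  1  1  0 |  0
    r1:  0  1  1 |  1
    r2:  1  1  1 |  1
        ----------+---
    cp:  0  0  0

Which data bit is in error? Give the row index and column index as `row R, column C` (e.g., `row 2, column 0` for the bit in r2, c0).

row 1, column 1

Recompute each row's even parity and compare to rp:
  r0: data parity 0, sent rp 0 → ok
  r1: data parity 0, sent rp 1 → mismatch
  r2: data parity 1, sent rp 1 → ok
Recompute each column's even parity and compare to cp:
  c0: data parity 0, sent cp 0 → ok
  c1: data parity 1, sent cp 0 → mismatch
  c2: data parity 0, sent cp 0 → ok
Exactly one row (r1) and one column (c1) fail → the flipped bit is at their intersection.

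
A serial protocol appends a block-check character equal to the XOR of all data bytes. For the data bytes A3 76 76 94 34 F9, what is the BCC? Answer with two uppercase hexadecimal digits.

XOR the bytes together:
  start with 0xA3
  0xA3 ⊕ 0x76 = 0xD5
  0xD5 ⊕ 0x76 = 0xA3
  0xA3 ⊕ 0x94 = 0x37
  0x37 ⊕ 0x34 = 0x03
  0x03 ⊕ 0xF9 = 0xFA

FA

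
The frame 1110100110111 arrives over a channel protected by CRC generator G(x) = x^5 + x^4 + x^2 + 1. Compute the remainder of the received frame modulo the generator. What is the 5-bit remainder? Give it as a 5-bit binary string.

Modulo-2 division of 1110100110111 by 110101:
  pos 0: 111010 XOR 110101 = 001111
  pos 2: 111101 XOR 110101 = 001000
  pos 4: 100010 XOR 110101 = 010111
  pos 5: 101111 XOR 110101 = 011010
  pos 6: 110101 XOR 110101 = 000000
Remainder = 00001 (nonzero — an error is detected).

00001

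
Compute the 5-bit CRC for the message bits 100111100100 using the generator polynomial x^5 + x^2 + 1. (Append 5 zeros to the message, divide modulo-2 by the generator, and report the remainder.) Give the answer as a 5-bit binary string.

01011

Append 5 zeros: 10011110010000000. Divide by 100101 (XOR where the leading bit is 1):
  pos 0: 100111 XOR 100101 = 000010
  pos 4: 101001 XOR 100101 = 001100
  pos 6: 110000 XOR 100101 = 010101
  pos 7: 101010 XOR 100101 = 001111
  pos 9: 111100 XOR 100101 = 011001
  pos 10: 110010 XOR 100101 = 010111
  pos 11: 101110 XOR 100101 = 001011
Remainder (last 5 bits) = 01011. This is the CRC / FCS.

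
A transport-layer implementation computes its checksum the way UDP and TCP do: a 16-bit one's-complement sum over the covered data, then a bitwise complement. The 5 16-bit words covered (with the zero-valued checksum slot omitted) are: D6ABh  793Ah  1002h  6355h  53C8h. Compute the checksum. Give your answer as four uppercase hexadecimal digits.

E8F9

One's-complement addition (fold any carry out of bit 15 back into bit 0):
  0xD6AB + 0x793A = 0x14FE5 → wrap carry → 0x4FE6
  0x4FE6 + 0x1002 = 0x05FE8
  0x5FE8 + 0x6355 = 0x0C33D
  0xC33D + 0x53C8 = 0x11705 → wrap carry → 0x1706
One's-complement sum = 0x1706.
Checksum = ~0x1706 & 0xFFFF = 0xE8F9.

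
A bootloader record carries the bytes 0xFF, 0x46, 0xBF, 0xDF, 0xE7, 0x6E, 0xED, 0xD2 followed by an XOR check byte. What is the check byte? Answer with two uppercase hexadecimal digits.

XOR the bytes together:
  start with 0xFF
  0xFF ⊕ 0x46 = 0xB9
  0xB9 ⊕ 0xBF = 0x06
  0x06 ⊕ 0xDF = 0xD9
  0xD9 ⊕ 0xE7 = 0x3E
  0x3E ⊕ 0x6E = 0x50
  0x50 ⊕ 0xED = 0xBD
  0xBD ⊕ 0xD2 = 0x6F

6F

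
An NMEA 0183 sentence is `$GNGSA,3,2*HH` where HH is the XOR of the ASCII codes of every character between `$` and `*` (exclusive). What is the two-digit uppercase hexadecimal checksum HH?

5D

XOR the ASCII codes of the payload characters:
  'G' = 0x47 → acc = 0x47
  'N' = 0x4E → acc = 0x09
  'G' = 0x47 → acc = 0x4E
  'S' = 0x53 → acc = 0x1D
  'A' = 0x41 → acc = 0x5C
  ',' = 0x2C → acc = 0x70
  '3' = 0x33 → acc = 0x43
  ',' = 0x2C → acc = 0x6F
  '2' = 0x32 → acc = 0x5D
Checksum = 0x5D.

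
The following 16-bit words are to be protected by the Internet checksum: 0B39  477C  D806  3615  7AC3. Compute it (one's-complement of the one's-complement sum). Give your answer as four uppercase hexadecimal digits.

246B

One's-complement addition (fold any carry out of bit 15 back into bit 0):
  0x0B39 + 0x477C = 0x052B5
  0x52B5 + 0xD806 = 0x12ABB → wrap carry → 0x2ABC
  0x2ABC + 0x3615 = 0x060D1
  0x60D1 + 0x7AC3 = 0x0DB94
One's-complement sum = 0xDB94.
Checksum = ~0xDB94 & 0xFFFF = 0x246B.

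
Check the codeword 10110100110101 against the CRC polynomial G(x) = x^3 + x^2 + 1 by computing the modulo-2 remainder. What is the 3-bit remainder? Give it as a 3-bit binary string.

111

Modulo-2 division of 10110100110101 by 1101:
  pos 0: 1011 XOR 1101 = 0110
  pos 1: 1100 XOR 1101 = 0001
  pos 4: 1100 XOR 1101 = 0001
  pos 7: 1110 XOR 1101 = 0011
  pos 9: 1110 XOR 1101 = 0011
Remainder = 111 (nonzero — an error is detected).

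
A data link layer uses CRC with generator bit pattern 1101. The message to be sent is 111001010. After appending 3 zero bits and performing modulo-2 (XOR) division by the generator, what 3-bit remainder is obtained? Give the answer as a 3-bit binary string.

Append 3 zeros: 111001010000. Divide by 1101 (XOR where the leading bit is 1):
  pos 0: 1110 XOR 1101 = 0011
  pos 2: 1101 XOR 1101 = 0000
  pos 7: 1000 XOR 1101 = 0101
  pos 8: 1010 XOR 1101 = 0111
Remainder (last 3 bits) = 111. This is the CRC / FCS.

111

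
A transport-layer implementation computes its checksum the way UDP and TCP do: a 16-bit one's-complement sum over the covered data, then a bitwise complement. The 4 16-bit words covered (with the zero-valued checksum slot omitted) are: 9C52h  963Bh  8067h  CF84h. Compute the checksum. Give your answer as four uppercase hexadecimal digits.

One's-complement addition (fold any carry out of bit 15 back into bit 0):
  0x9C52 + 0x963B = 0x1328D → wrap carry → 0x328E
  0x328E + 0x8067 = 0x0B2F5
  0xB2F5 + 0xCF84 = 0x18279 → wrap carry → 0x827A
One's-complement sum = 0x827A.
Checksum = ~0x827A & 0xFFFF = 0x7D85.

7D85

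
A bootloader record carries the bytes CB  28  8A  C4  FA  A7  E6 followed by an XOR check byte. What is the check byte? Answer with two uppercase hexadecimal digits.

16

XOR the bytes together:
  start with 0xCB
  0xCB ⊕ 0x28 = 0xE3
  0xE3 ⊕ 0x8A = 0x69
  0x69 ⊕ 0xC4 = 0xAD
  0xAD ⊕ 0xFA = 0x57
  0x57 ⊕ 0xA7 = 0xF0
  0xF0 ⊕ 0xE6 = 0x16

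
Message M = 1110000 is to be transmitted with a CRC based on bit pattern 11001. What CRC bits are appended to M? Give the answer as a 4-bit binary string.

Append 4 zeros: 11100000000. Divide by 11001 (XOR where the leading bit is 1):
  pos 0: 11100 XOR 11001 = 00101
  pos 2: 10100 XOR 11001 = 01101
  pos 3: 11010 XOR 11001 = 00011
  pos 6: 11000 XOR 11001 = 00001
Remainder (last 4 bits) = 0001. This is the CRC / FCS.

0001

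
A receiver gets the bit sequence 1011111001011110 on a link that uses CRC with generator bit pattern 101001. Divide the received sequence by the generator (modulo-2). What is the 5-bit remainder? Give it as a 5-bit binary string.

Modulo-2 division of 1011111001011110 by 101001:
  pos 0: 101111 XOR 101001 = 000110
  pos 3: 110100 XOR 101001 = 011101
  pos 4: 111011 XOR 101001 = 010010
  pos 5: 100100 XOR 101001 = 001101
  pos 7: 110111 XOR 101001 = 011110
  pos 8: 111101 XOR 101001 = 010100
  pos 9: 101001 XOR 101001 = 000000
Remainder = 00000 (zero — the frame passes the CRC check).

00000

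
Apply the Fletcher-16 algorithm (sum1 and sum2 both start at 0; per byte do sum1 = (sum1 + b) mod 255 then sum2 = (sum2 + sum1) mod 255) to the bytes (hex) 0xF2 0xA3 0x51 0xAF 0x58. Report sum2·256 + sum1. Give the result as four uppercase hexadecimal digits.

Running sums (mod 255):
  after byte 0 (0xF2): sum1=242, sum2=242
  after byte 1 (0xA3): sum1=150, sum2=137
  after byte 2 (0x51): sum1=231, sum2=113
  after byte 3 (0xAF): sum1=151, sum2=9
  after byte 4 (0x58): sum1=239, sum2=248
Checksum = sum2·256 + sum1 = 248·256 + 239 = 63727 = 0xF8EF.

F8EF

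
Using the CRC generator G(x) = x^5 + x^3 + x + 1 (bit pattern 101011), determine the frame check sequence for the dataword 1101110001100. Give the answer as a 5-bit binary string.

Append 5 zeros: 110111000110000000. Divide by 101011 (XOR where the leading bit is 1):
  pos 0: 110111 XOR 101011 = 011100
  pos 1: 111000 XOR 101011 = 010011
  pos 2: 100110 XOR 101011 = 001101
  pos 4: 110101 XOR 101011 = 011110
  pos 5: 111101 XOR 101011 = 010110
  pos 6: 101100 XOR 101011 = 000111
  pos 9: 111000 XOR 101011 = 010011
  pos 10: 100110 XOR 101011 = 001101
  pos 12: 110100 XOR 101011 = 011111
Remainder (last 5 bits) = 11111. This is the CRC / FCS.

11111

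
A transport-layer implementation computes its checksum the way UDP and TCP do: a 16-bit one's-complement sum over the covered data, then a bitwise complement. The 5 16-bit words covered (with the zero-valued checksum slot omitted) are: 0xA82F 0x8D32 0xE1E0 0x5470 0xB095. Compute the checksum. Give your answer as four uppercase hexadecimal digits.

E3B6

One's-complement addition (fold any carry out of bit 15 back into bit 0):
  0xA82F + 0x8D32 = 0x13561 → wrap carry → 0x3562
  0x3562 + 0xE1E0 = 0x11742 → wrap carry → 0x1743
  0x1743 + 0x5470 = 0x06BB3
  0x6BB3 + 0xB095 = 0x11C48 → wrap carry → 0x1C49
One's-complement sum = 0x1C49.
Checksum = ~0x1C49 & 0xFFFF = 0xE3B6.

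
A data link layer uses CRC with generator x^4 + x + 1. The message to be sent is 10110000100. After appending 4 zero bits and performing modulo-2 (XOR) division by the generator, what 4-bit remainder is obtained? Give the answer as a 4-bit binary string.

0100

Append 4 zeros: 101100001000000. Divide by 10011 (XOR where the leading bit is 1):
  pos 0: 10110 XOR 10011 = 00101
  pos 2: 10100 XOR 10011 = 00111
  pos 4: 11101 XOR 10011 = 01110
  pos 5: 11100 XOR 10011 = 01111
  pos 6: 11110 XOR 10011 = 01101
  pos 7: 11010 XOR 10011 = 01001
  pos 8: 10010 XOR 10011 = 00001
Remainder (last 4 bits) = 0100. This is the CRC / FCS.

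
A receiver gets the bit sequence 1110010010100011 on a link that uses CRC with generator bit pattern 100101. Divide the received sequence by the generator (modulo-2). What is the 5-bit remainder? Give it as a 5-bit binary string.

Modulo-2 division of 1110010010100011 by 100101:
  pos 0: 111001 XOR 100101 = 011100
  pos 1: 111000 XOR 100101 = 011101
  pos 2: 111010 XOR 100101 = 011111
  pos 3: 111111 XOR 100101 = 011010
  pos 4: 110100 XOR 100101 = 010001
  pos 5: 100011 XOR 100101 = 000110
  pos 8: 110000 XOR 100101 = 010101
  pos 9: 101011 XOR 100101 = 001110
Remainder = 11101 (nonzero — an error is detected).

11101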